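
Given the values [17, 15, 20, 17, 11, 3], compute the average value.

13.8333

Step 1: Sum all values: 17 + 15 + 20 + 17 + 11 + 3 = 83
Step 2: Count the number of values: n = 6
Step 3: Mean = sum / n = 83 / 6 = 13.8333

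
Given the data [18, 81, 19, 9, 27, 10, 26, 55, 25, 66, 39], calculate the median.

26

Step 1: Sort the data in ascending order: [9, 10, 18, 19, 25, 26, 27, 39, 55, 66, 81]
Step 2: The number of values is n = 11.
Step 3: Since n is odd, the median is the middle value at position 6: 26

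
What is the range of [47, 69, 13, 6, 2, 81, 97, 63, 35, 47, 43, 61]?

95

Step 1: Identify the maximum value: max = 97
Step 2: Identify the minimum value: min = 2
Step 3: Range = max - min = 97 - 2 = 95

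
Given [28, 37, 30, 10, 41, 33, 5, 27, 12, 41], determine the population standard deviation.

12.379

Step 1: Compute the mean: 26.4
Step 2: Sum of squared deviations from the mean: 1532.4
Step 3: Population variance = 1532.4 / 10 = 153.24
Step 4: Standard deviation = sqrt(153.24) = 12.379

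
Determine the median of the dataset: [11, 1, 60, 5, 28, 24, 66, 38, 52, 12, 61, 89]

33

Step 1: Sort the data in ascending order: [1, 5, 11, 12, 24, 28, 38, 52, 60, 61, 66, 89]
Step 2: The number of values is n = 12.
Step 3: Since n is even, the median is the average of positions 6 and 7:
  Median = (28 + 38) / 2 = 33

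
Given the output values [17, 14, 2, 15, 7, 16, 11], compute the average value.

11.7143

Step 1: Sum all values: 17 + 14 + 2 + 15 + 7 + 16 + 11 = 82
Step 2: Count the number of values: n = 7
Step 3: Mean = sum / n = 82 / 7 = 11.7143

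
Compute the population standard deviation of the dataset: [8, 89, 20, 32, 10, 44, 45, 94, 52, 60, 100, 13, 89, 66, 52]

30.3552

Step 1: Compute the mean: 51.6
Step 2: Sum of squared deviations from the mean: 13821.6
Step 3: Population variance = 13821.6 / 15 = 921.44
Step 4: Standard deviation = sqrt(921.44) = 30.3552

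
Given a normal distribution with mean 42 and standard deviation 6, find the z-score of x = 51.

1.5

Step 1: Recall the z-score formula: z = (x - mu) / sigma
Step 2: Substitute values: z = (51 - 42) / 6
Step 3: z = 9 / 6 = 1.5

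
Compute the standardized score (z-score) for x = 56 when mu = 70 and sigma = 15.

-0.9333

Step 1: Recall the z-score formula: z = (x - mu) / sigma
Step 2: Substitute values: z = (56 - 70) / 15
Step 3: z = -14 / 15 = -0.9333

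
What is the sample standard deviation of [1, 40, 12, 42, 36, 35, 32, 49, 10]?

16.6442

Step 1: Compute the mean: 28.5556
Step 2: Sum of squared deviations from the mean: 2216.2222
Step 3: Sample variance = 2216.2222 / 8 = 277.0278
Step 4: Standard deviation = sqrt(277.0278) = 16.6442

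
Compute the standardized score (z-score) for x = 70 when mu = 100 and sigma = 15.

-2

Step 1: Recall the z-score formula: z = (x - mu) / sigma
Step 2: Substitute values: z = (70 - 100) / 15
Step 3: z = -30 / 15 = -2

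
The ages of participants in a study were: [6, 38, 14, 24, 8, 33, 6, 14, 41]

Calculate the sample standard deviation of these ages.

13.9473

Step 1: Compute the mean: 20.4444
Step 2: Sum of squared deviations from the mean: 1556.2222
Step 3: Sample variance = 1556.2222 / 8 = 194.5278
Step 4: Standard deviation = sqrt(194.5278) = 13.9473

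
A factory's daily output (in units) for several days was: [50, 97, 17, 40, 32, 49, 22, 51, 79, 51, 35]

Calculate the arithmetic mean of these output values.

47.5455

Step 1: Sum all values: 50 + 97 + 17 + 40 + 32 + 49 + 22 + 51 + 79 + 51 + 35 = 523
Step 2: Count the number of values: n = 11
Step 3: Mean = sum / n = 523 / 11 = 47.5455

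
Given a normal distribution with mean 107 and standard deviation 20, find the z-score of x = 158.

2.55

Step 1: Recall the z-score formula: z = (x - mu) / sigma
Step 2: Substitute values: z = (158 - 107) / 20
Step 3: z = 51 / 20 = 2.55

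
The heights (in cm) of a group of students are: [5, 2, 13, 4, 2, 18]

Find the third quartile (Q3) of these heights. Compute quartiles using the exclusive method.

14.25

Step 1: Sort the data: [2, 2, 4, 5, 13, 18]
Step 2: n = 6
Step 3: Using the exclusive quartile method:
  Q1 = 2
  Q2 (median) = 4.5
  Q3 = 14.25
  IQR = Q3 - Q1 = 14.25 - 2 = 12.25
Step 4: Q3 = 14.25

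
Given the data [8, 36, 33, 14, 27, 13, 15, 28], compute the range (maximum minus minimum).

28

Step 1: Identify the maximum value: max = 36
Step 2: Identify the minimum value: min = 8
Step 3: Range = max - min = 36 - 8 = 28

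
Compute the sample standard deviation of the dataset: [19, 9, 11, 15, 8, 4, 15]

5.0943

Step 1: Compute the mean: 11.5714
Step 2: Sum of squared deviations from the mean: 155.7143
Step 3: Sample variance = 155.7143 / 6 = 25.9524
Step 4: Standard deviation = sqrt(25.9524) = 5.0943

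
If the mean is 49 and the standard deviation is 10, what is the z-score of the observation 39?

-1

Step 1: Recall the z-score formula: z = (x - mu) / sigma
Step 2: Substitute values: z = (39 - 49) / 10
Step 3: z = -10 / 10 = -1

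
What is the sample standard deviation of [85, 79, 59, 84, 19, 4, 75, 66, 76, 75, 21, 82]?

28.8017

Step 1: Compute the mean: 60.4167
Step 2: Sum of squared deviations from the mean: 9124.9167
Step 3: Sample variance = 9124.9167 / 11 = 829.5379
Step 4: Standard deviation = sqrt(829.5379) = 28.8017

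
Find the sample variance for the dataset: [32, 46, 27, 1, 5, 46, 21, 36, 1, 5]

326

Step 1: Compute the mean: (32 + 46 + 27 + 1 + 5 + 46 + 21 + 36 + 1 + 5) / 10 = 22
Step 2: Compute squared deviations from the mean:
  (32 - 22)^2 = 100
  (46 - 22)^2 = 576
  (27 - 22)^2 = 25
  (1 - 22)^2 = 441
  (5 - 22)^2 = 289
  (46 - 22)^2 = 576
  (21 - 22)^2 = 1
  (36 - 22)^2 = 196
  (1 - 22)^2 = 441
  (5 - 22)^2 = 289
Step 3: Sum of squared deviations = 2934
Step 4: Sample variance = 2934 / 9 = 326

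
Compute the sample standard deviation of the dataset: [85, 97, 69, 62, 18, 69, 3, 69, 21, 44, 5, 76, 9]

33.0559

Step 1: Compute the mean: 48.2308
Step 2: Sum of squared deviations from the mean: 13112.3077
Step 3: Sample variance = 13112.3077 / 12 = 1092.6923
Step 4: Standard deviation = sqrt(1092.6923) = 33.0559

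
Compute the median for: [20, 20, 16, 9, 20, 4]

18

Step 1: Sort the data in ascending order: [4, 9, 16, 20, 20, 20]
Step 2: The number of values is n = 6.
Step 3: Since n is even, the median is the average of positions 3 and 4:
  Median = (16 + 20) / 2 = 18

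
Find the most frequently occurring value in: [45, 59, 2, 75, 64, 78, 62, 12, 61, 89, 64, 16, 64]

64

Step 1: Count the frequency of each value:
  2: appears 1 time(s)
  12: appears 1 time(s)
  16: appears 1 time(s)
  45: appears 1 time(s)
  59: appears 1 time(s)
  61: appears 1 time(s)
  62: appears 1 time(s)
  64: appears 3 time(s)
  75: appears 1 time(s)
  78: appears 1 time(s)
  89: appears 1 time(s)
Step 2: The value 64 appears most frequently (3 times).
Step 3: Mode = 64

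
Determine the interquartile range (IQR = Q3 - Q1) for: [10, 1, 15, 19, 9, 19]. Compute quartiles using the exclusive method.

12

Step 1: Sort the data: [1, 9, 10, 15, 19, 19]
Step 2: n = 6
Step 3: Using the exclusive quartile method:
  Q1 = 7
  Q2 (median) = 12.5
  Q3 = 19
  IQR = Q3 - Q1 = 19 - 7 = 12
Step 4: IQR = 12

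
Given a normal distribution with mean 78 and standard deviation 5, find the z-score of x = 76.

-0.4

Step 1: Recall the z-score formula: z = (x - mu) / sigma
Step 2: Substitute values: z = (76 - 78) / 5
Step 3: z = -2 / 5 = -0.4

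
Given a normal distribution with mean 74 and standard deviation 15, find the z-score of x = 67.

-0.4667

Step 1: Recall the z-score formula: z = (x - mu) / sigma
Step 2: Substitute values: z = (67 - 74) / 15
Step 3: z = -7 / 15 = -0.4667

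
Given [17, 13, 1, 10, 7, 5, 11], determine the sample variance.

28.1429

Step 1: Compute the mean: (17 + 13 + 1 + 10 + 7 + 5 + 11) / 7 = 9.1429
Step 2: Compute squared deviations from the mean:
  (17 - 9.1429)^2 = 61.7347
  (13 - 9.1429)^2 = 14.8776
  (1 - 9.1429)^2 = 66.3061
  (10 - 9.1429)^2 = 0.7347
  (7 - 9.1429)^2 = 4.5918
  (5 - 9.1429)^2 = 17.1633
  (11 - 9.1429)^2 = 3.449
Step 3: Sum of squared deviations = 168.8571
Step 4: Sample variance = 168.8571 / 6 = 28.1429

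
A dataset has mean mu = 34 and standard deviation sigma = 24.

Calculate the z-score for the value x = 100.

2.75

Step 1: Recall the z-score formula: z = (x - mu) / sigma
Step 2: Substitute values: z = (100 - 34) / 24
Step 3: z = 66 / 24 = 2.75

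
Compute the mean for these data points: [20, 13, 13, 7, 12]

13

Step 1: Sum all values: 20 + 13 + 13 + 7 + 12 = 65
Step 2: Count the number of values: n = 5
Step 3: Mean = sum / n = 65 / 5 = 13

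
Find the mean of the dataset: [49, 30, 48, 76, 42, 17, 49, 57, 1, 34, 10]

37.5455

Step 1: Sum all values: 49 + 30 + 48 + 76 + 42 + 17 + 49 + 57 + 1 + 34 + 10 = 413
Step 2: Count the number of values: n = 11
Step 3: Mean = sum / n = 413 / 11 = 37.5455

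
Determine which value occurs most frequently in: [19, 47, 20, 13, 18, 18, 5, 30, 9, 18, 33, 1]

18

Step 1: Count the frequency of each value:
  1: appears 1 time(s)
  5: appears 1 time(s)
  9: appears 1 time(s)
  13: appears 1 time(s)
  18: appears 3 time(s)
  19: appears 1 time(s)
  20: appears 1 time(s)
  30: appears 1 time(s)
  33: appears 1 time(s)
  47: appears 1 time(s)
Step 2: The value 18 appears most frequently (3 times).
Step 3: Mode = 18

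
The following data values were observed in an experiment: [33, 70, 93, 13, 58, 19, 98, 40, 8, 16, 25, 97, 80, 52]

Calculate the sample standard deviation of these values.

32.8091

Step 1: Compute the mean: 50.1429
Step 2: Sum of squared deviations from the mean: 13993.7143
Step 3: Sample variance = 13993.7143 / 13 = 1076.4396
Step 4: Standard deviation = sqrt(1076.4396) = 32.8091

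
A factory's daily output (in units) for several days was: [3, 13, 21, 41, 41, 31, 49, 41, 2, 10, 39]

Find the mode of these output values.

41

Step 1: Count the frequency of each value:
  2: appears 1 time(s)
  3: appears 1 time(s)
  10: appears 1 time(s)
  13: appears 1 time(s)
  21: appears 1 time(s)
  31: appears 1 time(s)
  39: appears 1 time(s)
  41: appears 3 time(s)
  49: appears 1 time(s)
Step 2: The value 41 appears most frequently (3 times).
Step 3: Mode = 41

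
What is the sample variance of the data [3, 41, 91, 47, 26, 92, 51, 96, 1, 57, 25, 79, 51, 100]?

1122.8352

Step 1: Compute the mean: (3 + 41 + 91 + 47 + 26 + 92 + 51 + 96 + 1 + 57 + 25 + 79 + 51 + 100) / 14 = 54.2857
Step 2: Compute squared deviations from the mean:
  (3 - 54.2857)^2 = 2630.2245
  (41 - 54.2857)^2 = 176.5102
  (91 - 54.2857)^2 = 1347.9388
  (47 - 54.2857)^2 = 53.0816
  (26 - 54.2857)^2 = 800.0816
  (92 - 54.2857)^2 = 1422.3673
  (51 - 54.2857)^2 = 10.7959
  (96 - 54.2857)^2 = 1740.0816
  (1 - 54.2857)^2 = 2839.3673
  (57 - 54.2857)^2 = 7.3673
  (25 - 54.2857)^2 = 857.6531
  (79 - 54.2857)^2 = 610.7959
  (51 - 54.2857)^2 = 10.7959
  (100 - 54.2857)^2 = 2089.7959
Step 3: Sum of squared deviations = 14596.8571
Step 4: Sample variance = 14596.8571 / 13 = 1122.8352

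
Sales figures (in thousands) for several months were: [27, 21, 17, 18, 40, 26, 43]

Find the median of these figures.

26

Step 1: Sort the data in ascending order: [17, 18, 21, 26, 27, 40, 43]
Step 2: The number of values is n = 7.
Step 3: Since n is odd, the median is the middle value at position 4: 26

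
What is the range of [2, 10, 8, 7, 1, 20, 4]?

19

Step 1: Identify the maximum value: max = 20
Step 2: Identify the minimum value: min = 1
Step 3: Range = max - min = 20 - 1 = 19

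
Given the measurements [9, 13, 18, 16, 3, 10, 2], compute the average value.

10.1429

Step 1: Sum all values: 9 + 13 + 18 + 16 + 3 + 10 + 2 = 71
Step 2: Count the number of values: n = 7
Step 3: Mean = sum / n = 71 / 7 = 10.1429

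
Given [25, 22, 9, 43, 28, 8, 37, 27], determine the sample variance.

147.8393

Step 1: Compute the mean: (25 + 22 + 9 + 43 + 28 + 8 + 37 + 27) / 8 = 24.875
Step 2: Compute squared deviations from the mean:
  (25 - 24.875)^2 = 0.0156
  (22 - 24.875)^2 = 8.2656
  (9 - 24.875)^2 = 252.0156
  (43 - 24.875)^2 = 328.5156
  (28 - 24.875)^2 = 9.7656
  (8 - 24.875)^2 = 284.7656
  (37 - 24.875)^2 = 147.0156
  (27 - 24.875)^2 = 4.5156
Step 3: Sum of squared deviations = 1034.875
Step 4: Sample variance = 1034.875 / 7 = 147.8393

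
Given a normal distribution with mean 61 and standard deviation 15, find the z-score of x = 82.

1.4

Step 1: Recall the z-score formula: z = (x - mu) / sigma
Step 2: Substitute values: z = (82 - 61) / 15
Step 3: z = 21 / 15 = 1.4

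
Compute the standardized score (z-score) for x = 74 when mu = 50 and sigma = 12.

2

Step 1: Recall the z-score formula: z = (x - mu) / sigma
Step 2: Substitute values: z = (74 - 50) / 12
Step 3: z = 24 / 12 = 2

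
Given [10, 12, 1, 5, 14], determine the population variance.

22.64

Step 1: Compute the mean: (10 + 12 + 1 + 5 + 14) / 5 = 8.4
Step 2: Compute squared deviations from the mean:
  (10 - 8.4)^2 = 2.56
  (12 - 8.4)^2 = 12.96
  (1 - 8.4)^2 = 54.76
  (5 - 8.4)^2 = 11.56
  (14 - 8.4)^2 = 31.36
Step 3: Sum of squared deviations = 113.2
Step 4: Population variance = 113.2 / 5 = 22.64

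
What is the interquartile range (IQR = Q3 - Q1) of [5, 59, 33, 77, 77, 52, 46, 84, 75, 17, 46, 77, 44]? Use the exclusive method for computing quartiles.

38.5

Step 1: Sort the data: [5, 17, 33, 44, 46, 46, 52, 59, 75, 77, 77, 77, 84]
Step 2: n = 13
Step 3: Using the exclusive quartile method:
  Q1 = 38.5
  Q2 (median) = 52
  Q3 = 77
  IQR = Q3 - Q1 = 77 - 38.5 = 38.5
Step 4: IQR = 38.5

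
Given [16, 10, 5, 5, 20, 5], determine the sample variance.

42.1667

Step 1: Compute the mean: (16 + 10 + 5 + 5 + 20 + 5) / 6 = 10.1667
Step 2: Compute squared deviations from the mean:
  (16 - 10.1667)^2 = 34.0278
  (10 - 10.1667)^2 = 0.0278
  (5 - 10.1667)^2 = 26.6944
  (5 - 10.1667)^2 = 26.6944
  (20 - 10.1667)^2 = 96.6944
  (5 - 10.1667)^2 = 26.6944
Step 3: Sum of squared deviations = 210.8333
Step 4: Sample variance = 210.8333 / 5 = 42.1667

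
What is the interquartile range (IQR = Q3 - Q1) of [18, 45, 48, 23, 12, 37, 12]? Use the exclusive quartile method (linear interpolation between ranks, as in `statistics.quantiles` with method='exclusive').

33

Step 1: Sort the data: [12, 12, 18, 23, 37, 45, 48]
Step 2: n = 7
Step 3: Using the exclusive quartile method:
  Q1 = 12
  Q2 (median) = 23
  Q3 = 45
  IQR = Q3 - Q1 = 45 - 12 = 33
Step 4: IQR = 33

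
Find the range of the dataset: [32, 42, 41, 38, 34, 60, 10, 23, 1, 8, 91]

90

Step 1: Identify the maximum value: max = 91
Step 2: Identify the minimum value: min = 1
Step 3: Range = max - min = 91 - 1 = 90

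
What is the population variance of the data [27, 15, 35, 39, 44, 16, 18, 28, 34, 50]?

129.24

Step 1: Compute the mean: (27 + 15 + 35 + 39 + 44 + 16 + 18 + 28 + 34 + 50) / 10 = 30.6
Step 2: Compute squared deviations from the mean:
  (27 - 30.6)^2 = 12.96
  (15 - 30.6)^2 = 243.36
  (35 - 30.6)^2 = 19.36
  (39 - 30.6)^2 = 70.56
  (44 - 30.6)^2 = 179.56
  (16 - 30.6)^2 = 213.16
  (18 - 30.6)^2 = 158.76
  (28 - 30.6)^2 = 6.76
  (34 - 30.6)^2 = 11.56
  (50 - 30.6)^2 = 376.36
Step 3: Sum of squared deviations = 1292.4
Step 4: Population variance = 1292.4 / 10 = 129.24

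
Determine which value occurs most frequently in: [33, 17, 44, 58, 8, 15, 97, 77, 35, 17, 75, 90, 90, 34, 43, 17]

17

Step 1: Count the frequency of each value:
  8: appears 1 time(s)
  15: appears 1 time(s)
  17: appears 3 time(s)
  33: appears 1 time(s)
  34: appears 1 time(s)
  35: appears 1 time(s)
  43: appears 1 time(s)
  44: appears 1 time(s)
  58: appears 1 time(s)
  75: appears 1 time(s)
  77: appears 1 time(s)
  90: appears 2 time(s)
  97: appears 1 time(s)
Step 2: The value 17 appears most frequently (3 times).
Step 3: Mode = 17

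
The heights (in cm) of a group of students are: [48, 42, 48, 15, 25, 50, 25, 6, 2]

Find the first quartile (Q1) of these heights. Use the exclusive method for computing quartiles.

10.5

Step 1: Sort the data: [2, 6, 15, 25, 25, 42, 48, 48, 50]
Step 2: n = 9
Step 3: Using the exclusive quartile method:
  Q1 = 10.5
  Q2 (median) = 25
  Q3 = 48
  IQR = Q3 - Q1 = 48 - 10.5 = 37.5
Step 4: Q1 = 10.5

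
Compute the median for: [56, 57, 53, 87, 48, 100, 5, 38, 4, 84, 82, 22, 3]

53

Step 1: Sort the data in ascending order: [3, 4, 5, 22, 38, 48, 53, 56, 57, 82, 84, 87, 100]
Step 2: The number of values is n = 13.
Step 3: Since n is odd, the median is the middle value at position 7: 53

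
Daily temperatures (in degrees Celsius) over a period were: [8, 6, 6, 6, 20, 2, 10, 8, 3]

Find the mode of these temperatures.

6

Step 1: Count the frequency of each value:
  2: appears 1 time(s)
  3: appears 1 time(s)
  6: appears 3 time(s)
  8: appears 2 time(s)
  10: appears 1 time(s)
  20: appears 1 time(s)
Step 2: The value 6 appears most frequently (3 times).
Step 3: Mode = 6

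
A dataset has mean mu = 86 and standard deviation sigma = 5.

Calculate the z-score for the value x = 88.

0.4

Step 1: Recall the z-score formula: z = (x - mu) / sigma
Step 2: Substitute values: z = (88 - 86) / 5
Step 3: z = 2 / 5 = 0.4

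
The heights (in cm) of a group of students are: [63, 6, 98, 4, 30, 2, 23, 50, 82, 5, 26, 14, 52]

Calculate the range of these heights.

96

Step 1: Identify the maximum value: max = 98
Step 2: Identify the minimum value: min = 2
Step 3: Range = max - min = 98 - 2 = 96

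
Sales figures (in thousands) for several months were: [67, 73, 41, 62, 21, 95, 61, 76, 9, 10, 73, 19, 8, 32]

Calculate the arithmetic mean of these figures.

46.2143

Step 1: Sum all values: 67 + 73 + 41 + 62 + 21 + 95 + 61 + 76 + 9 + 10 + 73 + 19 + 8 + 32 = 647
Step 2: Count the number of values: n = 14
Step 3: Mean = sum / n = 647 / 14 = 46.2143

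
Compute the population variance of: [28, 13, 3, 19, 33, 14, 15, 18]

75.1094

Step 1: Compute the mean: (28 + 13 + 3 + 19 + 33 + 14 + 15 + 18) / 8 = 17.875
Step 2: Compute squared deviations from the mean:
  (28 - 17.875)^2 = 102.5156
  (13 - 17.875)^2 = 23.7656
  (3 - 17.875)^2 = 221.2656
  (19 - 17.875)^2 = 1.2656
  (33 - 17.875)^2 = 228.7656
  (14 - 17.875)^2 = 15.0156
  (15 - 17.875)^2 = 8.2656
  (18 - 17.875)^2 = 0.0156
Step 3: Sum of squared deviations = 600.875
Step 4: Population variance = 600.875 / 8 = 75.1094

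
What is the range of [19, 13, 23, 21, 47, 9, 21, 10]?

38

Step 1: Identify the maximum value: max = 47
Step 2: Identify the minimum value: min = 9
Step 3: Range = max - min = 47 - 9 = 38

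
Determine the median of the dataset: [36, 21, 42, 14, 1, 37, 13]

21

Step 1: Sort the data in ascending order: [1, 13, 14, 21, 36, 37, 42]
Step 2: The number of values is n = 7.
Step 3: Since n is odd, the median is the middle value at position 4: 21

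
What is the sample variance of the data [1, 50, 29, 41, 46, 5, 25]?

374.1429

Step 1: Compute the mean: (1 + 50 + 29 + 41 + 46 + 5 + 25) / 7 = 28.1429
Step 2: Compute squared deviations from the mean:
  (1 - 28.1429)^2 = 736.7347
  (50 - 28.1429)^2 = 477.7347
  (29 - 28.1429)^2 = 0.7347
  (41 - 28.1429)^2 = 165.3061
  (46 - 28.1429)^2 = 318.8776
  (5 - 28.1429)^2 = 535.5918
  (25 - 28.1429)^2 = 9.8776
Step 3: Sum of squared deviations = 2244.8571
Step 4: Sample variance = 2244.8571 / 6 = 374.1429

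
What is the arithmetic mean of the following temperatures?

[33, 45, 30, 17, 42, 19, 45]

33

Step 1: Sum all values: 33 + 45 + 30 + 17 + 42 + 19 + 45 = 231
Step 2: Count the number of values: n = 7
Step 3: Mean = sum / n = 231 / 7 = 33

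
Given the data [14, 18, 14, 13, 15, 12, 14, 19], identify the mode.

14

Step 1: Count the frequency of each value:
  12: appears 1 time(s)
  13: appears 1 time(s)
  14: appears 3 time(s)
  15: appears 1 time(s)
  18: appears 1 time(s)
  19: appears 1 time(s)
Step 2: The value 14 appears most frequently (3 times).
Step 3: Mode = 14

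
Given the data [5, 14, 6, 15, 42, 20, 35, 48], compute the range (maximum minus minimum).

43

Step 1: Identify the maximum value: max = 48
Step 2: Identify the minimum value: min = 5
Step 3: Range = max - min = 48 - 5 = 43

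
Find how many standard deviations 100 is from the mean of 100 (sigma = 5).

0

Step 1: Recall the z-score formula: z = (x - mu) / sigma
Step 2: Substitute values: z = (100 - 100) / 5
Step 3: z = 0 / 5 = 0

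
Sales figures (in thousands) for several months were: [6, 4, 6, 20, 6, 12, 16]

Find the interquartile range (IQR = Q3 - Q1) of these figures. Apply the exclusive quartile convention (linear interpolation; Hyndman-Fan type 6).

10

Step 1: Sort the data: [4, 6, 6, 6, 12, 16, 20]
Step 2: n = 7
Step 3: Using the exclusive quartile method:
  Q1 = 6
  Q2 (median) = 6
  Q3 = 16
  IQR = Q3 - Q1 = 16 - 6 = 10
Step 4: IQR = 10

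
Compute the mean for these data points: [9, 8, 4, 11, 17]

9.8

Step 1: Sum all values: 9 + 8 + 4 + 11 + 17 = 49
Step 2: Count the number of values: n = 5
Step 3: Mean = sum / n = 49 / 5 = 9.8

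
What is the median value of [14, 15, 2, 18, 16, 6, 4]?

14

Step 1: Sort the data in ascending order: [2, 4, 6, 14, 15, 16, 18]
Step 2: The number of values is n = 7.
Step 3: Since n is odd, the median is the middle value at position 4: 14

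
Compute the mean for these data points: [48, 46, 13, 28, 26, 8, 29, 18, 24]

26.6667

Step 1: Sum all values: 48 + 46 + 13 + 28 + 26 + 8 + 29 + 18 + 24 = 240
Step 2: Count the number of values: n = 9
Step 3: Mean = sum / n = 240 / 9 = 26.6667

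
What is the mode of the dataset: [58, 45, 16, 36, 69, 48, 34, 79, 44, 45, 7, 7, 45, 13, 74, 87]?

45

Step 1: Count the frequency of each value:
  7: appears 2 time(s)
  13: appears 1 time(s)
  16: appears 1 time(s)
  34: appears 1 time(s)
  36: appears 1 time(s)
  44: appears 1 time(s)
  45: appears 3 time(s)
  48: appears 1 time(s)
  58: appears 1 time(s)
  69: appears 1 time(s)
  74: appears 1 time(s)
  79: appears 1 time(s)
  87: appears 1 time(s)
Step 2: The value 45 appears most frequently (3 times).
Step 3: Mode = 45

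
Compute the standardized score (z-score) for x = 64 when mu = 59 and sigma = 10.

0.5

Step 1: Recall the z-score formula: z = (x - mu) / sigma
Step 2: Substitute values: z = (64 - 59) / 10
Step 3: z = 5 / 10 = 0.5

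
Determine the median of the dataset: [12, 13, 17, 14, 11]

13

Step 1: Sort the data in ascending order: [11, 12, 13, 14, 17]
Step 2: The number of values is n = 5.
Step 3: Since n is odd, the median is the middle value at position 3: 13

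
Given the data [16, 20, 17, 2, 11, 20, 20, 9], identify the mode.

20

Step 1: Count the frequency of each value:
  2: appears 1 time(s)
  9: appears 1 time(s)
  11: appears 1 time(s)
  16: appears 1 time(s)
  17: appears 1 time(s)
  20: appears 3 time(s)
Step 2: The value 20 appears most frequently (3 times).
Step 3: Mode = 20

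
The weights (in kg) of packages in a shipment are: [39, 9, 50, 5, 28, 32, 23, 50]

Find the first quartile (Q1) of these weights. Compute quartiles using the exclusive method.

12.5

Step 1: Sort the data: [5, 9, 23, 28, 32, 39, 50, 50]
Step 2: n = 8
Step 3: Using the exclusive quartile method:
  Q1 = 12.5
  Q2 (median) = 30
  Q3 = 47.25
  IQR = Q3 - Q1 = 47.25 - 12.5 = 34.75
Step 4: Q1 = 12.5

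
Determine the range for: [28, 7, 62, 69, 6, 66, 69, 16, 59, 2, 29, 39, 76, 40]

74

Step 1: Identify the maximum value: max = 76
Step 2: Identify the minimum value: min = 2
Step 3: Range = max - min = 76 - 2 = 74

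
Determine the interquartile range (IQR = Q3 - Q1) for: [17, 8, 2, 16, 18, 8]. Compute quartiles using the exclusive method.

10.75

Step 1: Sort the data: [2, 8, 8, 16, 17, 18]
Step 2: n = 6
Step 3: Using the exclusive quartile method:
  Q1 = 6.5
  Q2 (median) = 12
  Q3 = 17.25
  IQR = Q3 - Q1 = 17.25 - 6.5 = 10.75
Step 4: IQR = 10.75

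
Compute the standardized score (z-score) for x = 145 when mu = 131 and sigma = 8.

1.75

Step 1: Recall the z-score formula: z = (x - mu) / sigma
Step 2: Substitute values: z = (145 - 131) / 8
Step 3: z = 14 / 8 = 1.75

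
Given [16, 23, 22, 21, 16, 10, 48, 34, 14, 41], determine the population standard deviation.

11.8343

Step 1: Compute the mean: 24.5
Step 2: Sum of squared deviations from the mean: 1400.5
Step 3: Population variance = 1400.5 / 10 = 140.05
Step 4: Standard deviation = sqrt(140.05) = 11.8343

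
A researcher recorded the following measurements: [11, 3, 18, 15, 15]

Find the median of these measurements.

15

Step 1: Sort the data in ascending order: [3, 11, 15, 15, 18]
Step 2: The number of values is n = 5.
Step 3: Since n is odd, the median is the middle value at position 3: 15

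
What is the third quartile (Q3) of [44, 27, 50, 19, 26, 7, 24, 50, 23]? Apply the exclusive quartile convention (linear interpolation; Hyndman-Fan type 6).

47

Step 1: Sort the data: [7, 19, 23, 24, 26, 27, 44, 50, 50]
Step 2: n = 9
Step 3: Using the exclusive quartile method:
  Q1 = 21
  Q2 (median) = 26
  Q3 = 47
  IQR = Q3 - Q1 = 47 - 21 = 26
Step 4: Q3 = 47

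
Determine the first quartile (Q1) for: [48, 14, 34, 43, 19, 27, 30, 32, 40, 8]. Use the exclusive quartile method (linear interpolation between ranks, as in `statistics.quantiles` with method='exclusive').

17.75

Step 1: Sort the data: [8, 14, 19, 27, 30, 32, 34, 40, 43, 48]
Step 2: n = 10
Step 3: Using the exclusive quartile method:
  Q1 = 17.75
  Q2 (median) = 31
  Q3 = 40.75
  IQR = Q3 - Q1 = 40.75 - 17.75 = 23
Step 4: Q1 = 17.75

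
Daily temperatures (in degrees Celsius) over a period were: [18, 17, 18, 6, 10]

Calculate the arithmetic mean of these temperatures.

13.8

Step 1: Sum all values: 18 + 17 + 18 + 6 + 10 = 69
Step 2: Count the number of values: n = 5
Step 3: Mean = sum / n = 69 / 5 = 13.8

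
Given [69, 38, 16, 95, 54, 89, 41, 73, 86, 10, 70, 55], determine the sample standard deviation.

27.6109

Step 1: Compute the mean: 58
Step 2: Sum of squared deviations from the mean: 8386
Step 3: Sample variance = 8386 / 11 = 762.3636
Step 4: Standard deviation = sqrt(762.3636) = 27.6109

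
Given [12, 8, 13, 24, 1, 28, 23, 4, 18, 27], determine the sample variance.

93.2889

Step 1: Compute the mean: (12 + 8 + 13 + 24 + 1 + 28 + 23 + 4 + 18 + 27) / 10 = 15.8
Step 2: Compute squared deviations from the mean:
  (12 - 15.8)^2 = 14.44
  (8 - 15.8)^2 = 60.84
  (13 - 15.8)^2 = 7.84
  (24 - 15.8)^2 = 67.24
  (1 - 15.8)^2 = 219.04
  (28 - 15.8)^2 = 148.84
  (23 - 15.8)^2 = 51.84
  (4 - 15.8)^2 = 139.24
  (18 - 15.8)^2 = 4.84
  (27 - 15.8)^2 = 125.44
Step 3: Sum of squared deviations = 839.6
Step 4: Sample variance = 839.6 / 9 = 93.2889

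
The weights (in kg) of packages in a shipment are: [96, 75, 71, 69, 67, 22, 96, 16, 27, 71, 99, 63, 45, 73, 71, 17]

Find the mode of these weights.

71

Step 1: Count the frequency of each value:
  16: appears 1 time(s)
  17: appears 1 time(s)
  22: appears 1 time(s)
  27: appears 1 time(s)
  45: appears 1 time(s)
  63: appears 1 time(s)
  67: appears 1 time(s)
  69: appears 1 time(s)
  71: appears 3 time(s)
  73: appears 1 time(s)
  75: appears 1 time(s)
  96: appears 2 time(s)
  99: appears 1 time(s)
Step 2: The value 71 appears most frequently (3 times).
Step 3: Mode = 71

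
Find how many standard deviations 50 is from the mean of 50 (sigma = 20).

0

Step 1: Recall the z-score formula: z = (x - mu) / sigma
Step 2: Substitute values: z = (50 - 50) / 20
Step 3: z = 0 / 20 = 0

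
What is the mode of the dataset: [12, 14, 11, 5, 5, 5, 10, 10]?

5

Step 1: Count the frequency of each value:
  5: appears 3 time(s)
  10: appears 2 time(s)
  11: appears 1 time(s)
  12: appears 1 time(s)
  14: appears 1 time(s)
Step 2: The value 5 appears most frequently (3 times).
Step 3: Mode = 5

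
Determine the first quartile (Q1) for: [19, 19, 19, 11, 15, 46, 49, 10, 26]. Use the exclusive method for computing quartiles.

13

Step 1: Sort the data: [10, 11, 15, 19, 19, 19, 26, 46, 49]
Step 2: n = 9
Step 3: Using the exclusive quartile method:
  Q1 = 13
  Q2 (median) = 19
  Q3 = 36
  IQR = Q3 - Q1 = 36 - 13 = 23
Step 4: Q1 = 13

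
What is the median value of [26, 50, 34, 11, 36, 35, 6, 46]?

34.5

Step 1: Sort the data in ascending order: [6, 11, 26, 34, 35, 36, 46, 50]
Step 2: The number of values is n = 8.
Step 3: Since n is even, the median is the average of positions 4 and 5:
  Median = (34 + 35) / 2 = 34.5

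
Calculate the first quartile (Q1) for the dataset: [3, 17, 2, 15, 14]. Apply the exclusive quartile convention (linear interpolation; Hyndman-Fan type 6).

2.5

Step 1: Sort the data: [2, 3, 14, 15, 17]
Step 2: n = 5
Step 3: Using the exclusive quartile method:
  Q1 = 2.5
  Q2 (median) = 14
  Q3 = 16
  IQR = Q3 - Q1 = 16 - 2.5 = 13.5
Step 4: Q1 = 2.5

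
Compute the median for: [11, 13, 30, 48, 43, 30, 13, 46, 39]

30

Step 1: Sort the data in ascending order: [11, 13, 13, 30, 30, 39, 43, 46, 48]
Step 2: The number of values is n = 9.
Step 3: Since n is odd, the median is the middle value at position 5: 30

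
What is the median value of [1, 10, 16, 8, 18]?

10

Step 1: Sort the data in ascending order: [1, 8, 10, 16, 18]
Step 2: The number of values is n = 5.
Step 3: Since n is odd, the median is the middle value at position 3: 10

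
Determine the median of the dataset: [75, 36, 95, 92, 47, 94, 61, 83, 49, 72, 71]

72

Step 1: Sort the data in ascending order: [36, 47, 49, 61, 71, 72, 75, 83, 92, 94, 95]
Step 2: The number of values is n = 11.
Step 3: Since n is odd, the median is the middle value at position 6: 72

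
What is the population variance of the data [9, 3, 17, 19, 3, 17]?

44.5556

Step 1: Compute the mean: (9 + 3 + 17 + 19 + 3 + 17) / 6 = 11.3333
Step 2: Compute squared deviations from the mean:
  (9 - 11.3333)^2 = 5.4444
  (3 - 11.3333)^2 = 69.4444
  (17 - 11.3333)^2 = 32.1111
  (19 - 11.3333)^2 = 58.7778
  (3 - 11.3333)^2 = 69.4444
  (17 - 11.3333)^2 = 32.1111
Step 3: Sum of squared deviations = 267.3333
Step 4: Population variance = 267.3333 / 6 = 44.5556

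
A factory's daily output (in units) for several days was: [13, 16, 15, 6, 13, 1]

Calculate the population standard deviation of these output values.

5.3748

Step 1: Compute the mean: 10.6667
Step 2: Sum of squared deviations from the mean: 173.3333
Step 3: Population variance = 173.3333 / 6 = 28.8889
Step 4: Standard deviation = sqrt(28.8889) = 5.3748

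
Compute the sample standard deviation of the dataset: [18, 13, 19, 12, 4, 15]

5.3944

Step 1: Compute the mean: 13.5
Step 2: Sum of squared deviations from the mean: 145.5
Step 3: Sample variance = 145.5 / 5 = 29.1
Step 4: Standard deviation = sqrt(29.1) = 5.3944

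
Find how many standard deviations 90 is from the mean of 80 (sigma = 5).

2

Step 1: Recall the z-score formula: z = (x - mu) / sigma
Step 2: Substitute values: z = (90 - 80) / 5
Step 3: z = 10 / 5 = 2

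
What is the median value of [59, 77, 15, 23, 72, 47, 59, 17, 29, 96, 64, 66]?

59

Step 1: Sort the data in ascending order: [15, 17, 23, 29, 47, 59, 59, 64, 66, 72, 77, 96]
Step 2: The number of values is n = 12.
Step 3: Since n is even, the median is the average of positions 6 and 7:
  Median = (59 + 59) / 2 = 59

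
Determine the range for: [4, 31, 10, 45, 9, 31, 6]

41

Step 1: Identify the maximum value: max = 45
Step 2: Identify the minimum value: min = 4
Step 3: Range = max - min = 45 - 4 = 41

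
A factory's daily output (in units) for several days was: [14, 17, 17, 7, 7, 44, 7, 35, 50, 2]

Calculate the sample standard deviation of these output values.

16.9509

Step 1: Compute the mean: 20
Step 2: Sum of squared deviations from the mean: 2586
Step 3: Sample variance = 2586 / 9 = 287.3333
Step 4: Standard deviation = sqrt(287.3333) = 16.9509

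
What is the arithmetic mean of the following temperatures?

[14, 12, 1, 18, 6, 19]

11.6667

Step 1: Sum all values: 14 + 12 + 1 + 18 + 6 + 19 = 70
Step 2: Count the number of values: n = 6
Step 3: Mean = sum / n = 70 / 6 = 11.6667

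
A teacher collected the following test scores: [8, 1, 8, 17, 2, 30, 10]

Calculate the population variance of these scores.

85.2653

Step 1: Compute the mean: (8 + 1 + 8 + 17 + 2 + 30 + 10) / 7 = 10.8571
Step 2: Compute squared deviations from the mean:
  (8 - 10.8571)^2 = 8.1633
  (1 - 10.8571)^2 = 97.1633
  (8 - 10.8571)^2 = 8.1633
  (17 - 10.8571)^2 = 37.7347
  (2 - 10.8571)^2 = 78.449
  (30 - 10.8571)^2 = 366.449
  (10 - 10.8571)^2 = 0.7347
Step 3: Sum of squared deviations = 596.8571
Step 4: Population variance = 596.8571 / 7 = 85.2653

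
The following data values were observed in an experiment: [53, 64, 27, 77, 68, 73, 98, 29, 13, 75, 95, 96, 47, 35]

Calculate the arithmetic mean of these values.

60.7143

Step 1: Sum all values: 53 + 64 + 27 + 77 + 68 + 73 + 98 + 29 + 13 + 75 + 95 + 96 + 47 + 35 = 850
Step 2: Count the number of values: n = 14
Step 3: Mean = sum / n = 850 / 14 = 60.7143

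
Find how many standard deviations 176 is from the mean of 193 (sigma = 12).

-1.4167

Step 1: Recall the z-score formula: z = (x - mu) / sigma
Step 2: Substitute values: z = (176 - 193) / 12
Step 3: z = -17 / 12 = -1.4167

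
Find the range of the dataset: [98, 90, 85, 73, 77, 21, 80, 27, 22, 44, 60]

77

Step 1: Identify the maximum value: max = 98
Step 2: Identify the minimum value: min = 21
Step 3: Range = max - min = 98 - 21 = 77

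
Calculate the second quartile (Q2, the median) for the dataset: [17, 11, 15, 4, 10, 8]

10.5

Step 1: Sort the data: [4, 8, 10, 11, 15, 17]
Step 2: n = 6
Step 3: Q2 is the median. Since n is even, it is the average of the values at positions 3 and 4:
  Q2 = (10 + 11) / 2 = 10.5
Step 4: Q2 = 10.5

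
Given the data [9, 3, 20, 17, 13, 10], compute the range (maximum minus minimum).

17

Step 1: Identify the maximum value: max = 20
Step 2: Identify the minimum value: min = 3
Step 3: Range = max - min = 20 - 3 = 17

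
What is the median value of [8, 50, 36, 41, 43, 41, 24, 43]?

41

Step 1: Sort the data in ascending order: [8, 24, 36, 41, 41, 43, 43, 50]
Step 2: The number of values is n = 8.
Step 3: Since n is even, the median is the average of positions 4 and 5:
  Median = (41 + 41) / 2 = 41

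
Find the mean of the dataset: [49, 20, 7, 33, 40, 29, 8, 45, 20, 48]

29.9

Step 1: Sum all values: 49 + 20 + 7 + 33 + 40 + 29 + 8 + 45 + 20 + 48 = 299
Step 2: Count the number of values: n = 10
Step 3: Mean = sum / n = 299 / 10 = 29.9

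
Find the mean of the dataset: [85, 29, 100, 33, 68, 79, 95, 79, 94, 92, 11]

69.5455

Step 1: Sum all values: 85 + 29 + 100 + 33 + 68 + 79 + 95 + 79 + 94 + 92 + 11 = 765
Step 2: Count the number of values: n = 11
Step 3: Mean = sum / n = 765 / 11 = 69.5455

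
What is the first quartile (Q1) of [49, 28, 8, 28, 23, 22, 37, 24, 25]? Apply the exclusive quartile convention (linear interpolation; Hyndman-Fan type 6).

22.5

Step 1: Sort the data: [8, 22, 23, 24, 25, 28, 28, 37, 49]
Step 2: n = 9
Step 3: Using the exclusive quartile method:
  Q1 = 22.5
  Q2 (median) = 25
  Q3 = 32.5
  IQR = Q3 - Q1 = 32.5 - 22.5 = 10
Step 4: Q1 = 22.5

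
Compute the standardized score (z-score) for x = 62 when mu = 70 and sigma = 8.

-1

Step 1: Recall the z-score formula: z = (x - mu) / sigma
Step 2: Substitute values: z = (62 - 70) / 8
Step 3: z = -8 / 8 = -1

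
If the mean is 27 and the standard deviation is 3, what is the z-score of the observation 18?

-3

Step 1: Recall the z-score formula: z = (x - mu) / sigma
Step 2: Substitute values: z = (18 - 27) / 3
Step 3: z = -9 / 3 = -3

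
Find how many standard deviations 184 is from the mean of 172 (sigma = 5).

2.4

Step 1: Recall the z-score formula: z = (x - mu) / sigma
Step 2: Substitute values: z = (184 - 172) / 5
Step 3: z = 12 / 5 = 2.4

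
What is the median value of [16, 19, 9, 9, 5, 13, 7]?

9

Step 1: Sort the data in ascending order: [5, 7, 9, 9, 13, 16, 19]
Step 2: The number of values is n = 7.
Step 3: Since n is odd, the median is the middle value at position 4: 9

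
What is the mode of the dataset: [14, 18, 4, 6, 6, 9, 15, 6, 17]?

6

Step 1: Count the frequency of each value:
  4: appears 1 time(s)
  6: appears 3 time(s)
  9: appears 1 time(s)
  14: appears 1 time(s)
  15: appears 1 time(s)
  17: appears 1 time(s)
  18: appears 1 time(s)
Step 2: The value 6 appears most frequently (3 times).
Step 3: Mode = 6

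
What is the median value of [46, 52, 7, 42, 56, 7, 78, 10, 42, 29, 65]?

42

Step 1: Sort the data in ascending order: [7, 7, 10, 29, 42, 42, 46, 52, 56, 65, 78]
Step 2: The number of values is n = 11.
Step 3: Since n is odd, the median is the middle value at position 6: 42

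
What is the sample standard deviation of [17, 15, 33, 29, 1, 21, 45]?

14.1892

Step 1: Compute the mean: 23
Step 2: Sum of squared deviations from the mean: 1208
Step 3: Sample variance = 1208 / 6 = 201.3333
Step 4: Standard deviation = sqrt(201.3333) = 14.1892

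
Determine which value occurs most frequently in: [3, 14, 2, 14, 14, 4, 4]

14

Step 1: Count the frequency of each value:
  2: appears 1 time(s)
  3: appears 1 time(s)
  4: appears 2 time(s)
  14: appears 3 time(s)
Step 2: The value 14 appears most frequently (3 times).
Step 3: Mode = 14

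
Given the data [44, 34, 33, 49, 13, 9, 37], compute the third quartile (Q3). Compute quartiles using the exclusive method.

44

Step 1: Sort the data: [9, 13, 33, 34, 37, 44, 49]
Step 2: n = 7
Step 3: Using the exclusive quartile method:
  Q1 = 13
  Q2 (median) = 34
  Q3 = 44
  IQR = Q3 - Q1 = 44 - 13 = 31
Step 4: Q3 = 44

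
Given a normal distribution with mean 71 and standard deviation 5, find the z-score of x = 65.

-1.2

Step 1: Recall the z-score formula: z = (x - mu) / sigma
Step 2: Substitute values: z = (65 - 71) / 5
Step 3: z = -6 / 5 = -1.2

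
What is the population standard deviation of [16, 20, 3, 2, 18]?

7.7045

Step 1: Compute the mean: 11.8
Step 2: Sum of squared deviations from the mean: 296.8
Step 3: Population variance = 296.8 / 5 = 59.36
Step 4: Standard deviation = sqrt(59.36) = 7.7045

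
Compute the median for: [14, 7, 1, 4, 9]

7

Step 1: Sort the data in ascending order: [1, 4, 7, 9, 14]
Step 2: The number of values is n = 5.
Step 3: Since n is odd, the median is the middle value at position 3: 7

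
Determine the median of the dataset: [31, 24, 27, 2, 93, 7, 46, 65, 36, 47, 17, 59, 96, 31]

33.5

Step 1: Sort the data in ascending order: [2, 7, 17, 24, 27, 31, 31, 36, 46, 47, 59, 65, 93, 96]
Step 2: The number of values is n = 14.
Step 3: Since n is even, the median is the average of positions 7 and 8:
  Median = (31 + 36) / 2 = 33.5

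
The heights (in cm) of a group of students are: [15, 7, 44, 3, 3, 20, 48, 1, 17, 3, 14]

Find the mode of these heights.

3

Step 1: Count the frequency of each value:
  1: appears 1 time(s)
  3: appears 3 time(s)
  7: appears 1 time(s)
  14: appears 1 time(s)
  15: appears 1 time(s)
  17: appears 1 time(s)
  20: appears 1 time(s)
  44: appears 1 time(s)
  48: appears 1 time(s)
Step 2: The value 3 appears most frequently (3 times).
Step 3: Mode = 3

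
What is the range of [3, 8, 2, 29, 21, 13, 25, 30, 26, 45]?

43

Step 1: Identify the maximum value: max = 45
Step 2: Identify the minimum value: min = 2
Step 3: Range = max - min = 45 - 2 = 43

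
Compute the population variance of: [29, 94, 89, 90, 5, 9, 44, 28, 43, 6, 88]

1190.562

Step 1: Compute the mean: (29 + 94 + 89 + 90 + 5 + 9 + 44 + 28 + 43 + 6 + 88) / 11 = 47.7273
Step 2: Compute squared deviations from the mean:
  (29 - 47.7273)^2 = 350.7107
  (94 - 47.7273)^2 = 2141.1653
  (89 - 47.7273)^2 = 1703.438
  (90 - 47.7273)^2 = 1786.9835
  (5 - 47.7273)^2 = 1825.6198
  (9 - 47.7273)^2 = 1499.8017
  (44 - 47.7273)^2 = 13.8926
  (28 - 47.7273)^2 = 389.1653
  (43 - 47.7273)^2 = 22.3471
  (6 - 47.7273)^2 = 1741.1653
  (88 - 47.7273)^2 = 1621.8926
Step 3: Sum of squared deviations = 13096.1818
Step 4: Population variance = 13096.1818 / 11 = 1190.562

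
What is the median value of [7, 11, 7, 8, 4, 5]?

7

Step 1: Sort the data in ascending order: [4, 5, 7, 7, 8, 11]
Step 2: The number of values is n = 6.
Step 3: Since n is even, the median is the average of positions 3 and 4:
  Median = (7 + 7) / 2 = 7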